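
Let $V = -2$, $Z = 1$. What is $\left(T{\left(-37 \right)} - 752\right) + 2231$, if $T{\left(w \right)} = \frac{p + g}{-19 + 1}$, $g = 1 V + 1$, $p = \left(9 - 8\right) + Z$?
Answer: $\frac{26621}{18} \approx 1478.9$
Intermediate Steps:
$p = 2$ ($p = \left(9 - 8\right) + 1 = 1 + 1 = 2$)
$g = -1$ ($g = 1 \left(-2\right) + 1 = -2 + 1 = -1$)
$T{\left(w \right)} = - \frac{1}{18}$ ($T{\left(w \right)} = \frac{2 - 1}{-19 + 1} = 1 \frac{1}{-18} = 1 \left(- \frac{1}{18}\right) = - \frac{1}{18}$)
$\left(T{\left(-37 \right)} - 752\right) + 2231 = \left(- \frac{1}{18} - 752\right) + 2231 = - \frac{13537}{18} + 2231 = \frac{26621}{18}$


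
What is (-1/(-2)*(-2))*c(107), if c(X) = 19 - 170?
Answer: 151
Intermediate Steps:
c(X) = -151
(-1/(-2)*(-2))*c(107) = (-1/(-2)*(-2))*(-151) = (-1*(-½)*(-2))*(-151) = ((½)*(-2))*(-151) = -1*(-151) = 151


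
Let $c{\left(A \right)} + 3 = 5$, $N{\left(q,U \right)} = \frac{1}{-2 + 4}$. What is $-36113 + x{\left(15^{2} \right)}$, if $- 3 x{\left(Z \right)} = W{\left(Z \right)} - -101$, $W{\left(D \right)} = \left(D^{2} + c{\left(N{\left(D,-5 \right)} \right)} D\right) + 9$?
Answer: $- \frac{159524}{3} \approx -53175.0$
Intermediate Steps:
$N{\left(q,U \right)} = \frac{1}{2}$
$c{\left(A \right)} = 2$ ($c{\left(A \right)} = -3 + 5 = 2$)
$W{\left(D \right)} = 9 + D^{2} + 2 D$ ($W{\left(D \right)} = \left(D^{2} + 2 D\right) + 9 = 9 + D^{2} + 2 D$)
$x{\left(Z \right)} = - \frac{110}{3} - \frac{2 Z}{3} - \frac{Z^{2}}{3}$ ($x{\left(Z \right)} = - \frac{\left(9 + Z^{2} + 2 Z\right) - -101}{3} = - \frac{\left(9 + Z^{2} + 2 Z\right) + 101}{3} = - \frac{110 + Z^{2} + 2 Z}{3} = - \frac{110}{3} - \frac{2 Z}{3} - \frac{Z^{2}}{3}$)
$-36113 + x{\left(15^{2} \right)} = -36113 - \left(\frac{110}{3} + 150 + 16875\right) = -36113 - \left(\frac{560}{3} + 16875\right) = -36113 - \frac{51185}{3} = - \frac{159524}{3}$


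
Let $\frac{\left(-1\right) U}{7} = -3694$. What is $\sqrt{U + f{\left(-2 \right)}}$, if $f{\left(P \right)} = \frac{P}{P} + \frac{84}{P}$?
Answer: $\sqrt{25817} \approx 160.68$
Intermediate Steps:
$U = 25858$ ($U = \left(-7\right) \left(-3694\right) = 25858$)
$f{\left(P \right)} = 1 + \frac{84}{P}$
$\sqrt{U + f{\left(-2 \right)}} = \sqrt{25858 + \frac{84 - 2}{-2}} = \sqrt{25858 - 41} = \sqrt{25817}$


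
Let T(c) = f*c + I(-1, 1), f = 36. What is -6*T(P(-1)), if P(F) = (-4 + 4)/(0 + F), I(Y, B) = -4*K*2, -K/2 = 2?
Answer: -192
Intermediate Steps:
K = -4 (K = -2*2 = -4)
I(Y, B) = 32 (I(Y, B) = -4*(-4)*2 = 16*2 = 32)
P(F) = 0 (P(F) = 0/F = 0)
T(c) = 32 + 36*c (T(c) = 36*c + 32 = 32 + 36*c)
-6*T(P(-1)) = -6*(32 + 36*0) = -6*(32 + 0) = -6*32 = -192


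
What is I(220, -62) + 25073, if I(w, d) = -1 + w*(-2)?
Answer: 24632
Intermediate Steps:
I(w, d) = -1 - 2*w
I(220, -62) + 25073 = (-1 - 2*220) + 25073 = (-1 - 440) + 25073 = -441 + 25073 = 24632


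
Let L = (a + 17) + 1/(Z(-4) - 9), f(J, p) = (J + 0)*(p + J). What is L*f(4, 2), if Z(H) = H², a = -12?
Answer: 864/7 ≈ 123.43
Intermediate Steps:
f(J, p) = J*(J + p)
L = 36/7 (L = (-12 + 17) + 1/((-4)² - 9) = 5 + 1/(16 - 9) = 5 + 1/7 = 5 + ⅐ = 36/7 ≈ 5.1429)
L*f(4, 2) = 36*(4*(4 + 2))/7 = 36*(4*6)/7 = (36/7)*24 = 864/7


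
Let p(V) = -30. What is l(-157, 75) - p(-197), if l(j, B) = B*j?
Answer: -11745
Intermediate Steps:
l(-157, 75) - p(-197) = 75*(-157) - 1*(-30) = -11775 + 30 = -11745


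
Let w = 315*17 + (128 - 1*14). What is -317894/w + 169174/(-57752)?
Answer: -9642113447/157922844 ≈ -61.056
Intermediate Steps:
w = 5469 (w = 5355 + (128 - 14) = 5355 + 114 = 5469)
-317894/w + 169174/(-57752) = -317894/5469 + 169174/(-57752) = -317894*1/5469 + 169174*(-1/57752) = -317894/5469 - 84587/28876 = -9642113447/157922844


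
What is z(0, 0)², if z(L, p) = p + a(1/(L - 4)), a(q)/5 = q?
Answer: 25/16 ≈ 1.5625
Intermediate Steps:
a(q) = 5*q
z(L, p) = p + 5/(-4 + L) (z(L, p) = p + 5/(L - 4) = p + 5/(-4 + L))
z(0, 0)² = ((5 + 0*(-4 + 0))/(-4 + 0))² = ((5 + 0*(-4))/(-4))² = (-(5 + 0)/4)² = (-¼*5)² = (-5/4)² = 25/16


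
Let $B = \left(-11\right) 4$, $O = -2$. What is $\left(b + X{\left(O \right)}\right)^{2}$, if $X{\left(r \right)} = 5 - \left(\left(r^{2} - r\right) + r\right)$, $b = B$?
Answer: $1849$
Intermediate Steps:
$B = -44$
$b = -44$
$X{\left(r \right)} = 5 - r^{2}$
$\left(b + X{\left(O \right)}\right)^{2} = \left(-44 + \left(5 - \left(-2\right)^{2}\right)\right)^{2} = \left(-44 + \left(5 - 4\right)\right)^{2} = \left(-44 + 1\right)^{2} = \left(-43\right)^{2} = 1849$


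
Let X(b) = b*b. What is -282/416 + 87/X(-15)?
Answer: -4543/15600 ≈ -0.29122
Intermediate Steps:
X(b) = b**2
-282/416 + 87/X(-15) = -282/416 + 87/((-15)**2) = -282*1/416 + 87/225 = -141/208 + 87*(1/225) = -141/208 + 29/75 = -4543/15600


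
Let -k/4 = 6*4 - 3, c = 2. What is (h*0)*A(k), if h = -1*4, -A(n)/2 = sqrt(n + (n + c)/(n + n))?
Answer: 0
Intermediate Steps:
k = -84 (k = -4*(6*4 - 3) = -4*(24 - 3) = -4*21 = -84)
A(n) = -2*sqrt(n + (2 + n)/(2*n)) (A(n) = -2*sqrt(n + (n + 2)/(n + n)) = -2*sqrt(n + (2 + n)/((2*n))) = -2*sqrt(n + (2 + n)*(1/(2*n))) = -2*sqrt(n + (2 + n)/(2*n)))
h = -4
(h*0)*A(k) = (-4*0)*(-sqrt(2 + 4*(-84) + 4/(-84))) = 0*(-sqrt(2 - 336 + 4*(-1/84))) = 0*(-sqrt(2 - 336 - 1/21)) = 0*(-sqrt(-7015/21)) = 0*(-I*sqrt(147315)/21) = 0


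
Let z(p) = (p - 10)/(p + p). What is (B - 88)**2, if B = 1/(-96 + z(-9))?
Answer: 22623168100/2920681 ≈ 7745.9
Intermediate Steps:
z(p) = (-10 + p)/(2*p) (z(p) = (-10 + p)/((2*p)) = (-10 + p)*(1/(2*p)) = (-10 + p)/(2*p))
B = -18/1709 (B = 1/(-96 + (1/2)*(-10 - 9)/(-9)) = 1/(-96 + (1/2)*(-1/9)*(-19)) = 1/(-96 + 19/18) = 1/(-1709/18) = -18/1709 ≈ -0.010532)
(B - 88)**2 = (-18/1709 - 88)**2 = (-150410/1709)**2 = 22623168100/2920681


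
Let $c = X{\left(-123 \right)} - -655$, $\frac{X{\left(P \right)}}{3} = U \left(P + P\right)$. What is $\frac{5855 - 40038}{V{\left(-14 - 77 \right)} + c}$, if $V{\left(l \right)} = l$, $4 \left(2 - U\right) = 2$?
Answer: $\frac{34183}{543} \approx 62.952$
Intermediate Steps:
$U = \frac{3}{2}$ ($U = 2 - \frac{1}{2} = \frac{3}{2} \approx 1.5$)
$X{\left(P \right)} = 9 P$ ($X{\left(P \right)} = 3 \frac{3 \left(P + P\right)}{2} = 3 \frac{3 \cdot 2 P}{2} = 3 \cdot 3 P = 9 P$)
$c = -452$ ($c = 9 \left(-123\right) - -655 = -1107 + 655 = -452$)
$\frac{5855 - 40038}{V{\left(-14 - 77 \right)} + c} = \frac{5855 - 40038}{\left(-14 - 77\right) - 452} = - \frac{34183}{\left(-14 - 77\right) - 452} = - \frac{34183}{-91 - 452} = - \frac{34183}{-543} = \left(-34183\right) \left(- \frac{1}{543}\right) = \frac{34183}{543}$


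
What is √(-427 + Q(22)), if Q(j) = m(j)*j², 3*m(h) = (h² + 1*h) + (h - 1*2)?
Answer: √759909/3 ≈ 290.58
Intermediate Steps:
m(h) = -⅔ + h²/3 + 2*h/3 (m(h) = ((h² + 1*h) + (h - 1*2))/3 = ((h² + h) + (h - 2))/3 = ((h + h²) + (-2 + h))/3 = (-2 + h² + 2*h)/3 = -⅔ + h²/3 + 2*h/3)
Q(j) = j²*(-⅔ + j²/3 + 2*j/3) (Q(j) = (-⅔ + j²/3 + 2*j/3)*j² = j²*(-⅔ + j²/3 + 2*j/3))
√(-427 + Q(22)) = √(-427 + (⅓)*22²*(-2 + 22² + 2*22)) = √(-427 + (⅓)*484*(-2 + 484 + 44)) = √(-427 + (⅓)*484*526) = √(-427 + 254584/3) = √(253303/3) = √759909/3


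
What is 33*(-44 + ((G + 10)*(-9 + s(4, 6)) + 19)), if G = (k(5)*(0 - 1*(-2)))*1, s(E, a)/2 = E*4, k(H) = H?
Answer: 14355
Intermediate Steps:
s(E, a) = 8*E (s(E, a) = 2*(E*4) = 2*(4*E) = 8*E)
G = 10 (G = (5*(0 - 1*(-2)))*1 = (5*(0 + 2))*1 = (5*2)*1 = 10*1 = 10)
33*(-44 + ((G + 10)*(-9 + s(4, 6)) + 19)) = 33*(-44 + ((10 + 10)*(-9 + 8*4) + 19)) = 33*(-44 + (20*(-9 + 32) + 19)) = 33*(-44 + (20*23 + 19)) = 33*(-44 + (460 + 19)) = 33*(-44 + 479) = 33*435 = 14355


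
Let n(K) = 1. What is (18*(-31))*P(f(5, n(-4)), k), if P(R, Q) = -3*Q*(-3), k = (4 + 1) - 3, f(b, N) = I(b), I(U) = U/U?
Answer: -10044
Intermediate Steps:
I(U) = 1
f(b, N) = 1
k = 2 (k = 5 - 3 = 2)
P(R, Q) = 9*Q
(18*(-31))*P(f(5, n(-4)), k) = (18*(-31))*(9*2) = -558*18 = -10044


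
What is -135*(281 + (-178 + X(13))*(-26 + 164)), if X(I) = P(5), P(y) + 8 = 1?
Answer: 3408615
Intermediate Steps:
P(y) = -7 (P(y) = -8 + 1 = -7)
X(I) = -7
-135*(281 + (-178 + X(13))*(-26 + 164)) = -135*(281 + (-178 - 7)*(-26 + 164)) = -135*(281 - 185*138) = -135*(281 - 25530) = -135*(-25249) = 3408615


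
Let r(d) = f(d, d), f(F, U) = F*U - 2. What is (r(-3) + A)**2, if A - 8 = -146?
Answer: 17161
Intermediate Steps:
A = -138 (A = 8 - 146 = -138)
f(F, U) = -2 + F*U
r(d) = -2 + d**2 (r(d) = -2 + d*d = -2 + d**2)
(r(-3) + A)**2 = ((-2 + (-3)**2) - 138)**2 = ((-2 + 9) - 138)**2 = (7 - 138)**2 = (-131)**2 = 17161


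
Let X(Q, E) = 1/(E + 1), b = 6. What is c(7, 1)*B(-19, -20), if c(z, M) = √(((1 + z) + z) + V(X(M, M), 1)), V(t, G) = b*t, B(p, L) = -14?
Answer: -42*√2 ≈ -59.397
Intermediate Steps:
X(Q, E) = 1/(1 + E)
V(t, G) = 6*t
c(z, M) = √(1 + 2*z + 6/(1 + M)) (c(z, M) = √(((1 + z) + z) + 6/(1 + M)) = √((1 + 2*z) + 6/(1 + M)) = √(1 + 2*z + 6/(1 + M)))
c(7, 1)*B(-19, -20) = √((6 + (1 + 1)*(1 + 2*7))/(1 + 1))*(-14) = √((6 + 2*(1 + 14))/2)*(-14) = √((6 + 2*15)/2)*(-14) = √((6 + 30)/2)*(-14) = √((½)*36)*(-14) = √18*(-14) = (3*√2)*(-14) = -42*√2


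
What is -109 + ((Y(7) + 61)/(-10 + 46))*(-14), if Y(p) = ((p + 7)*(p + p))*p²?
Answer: -69617/18 ≈ -3867.6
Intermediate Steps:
Y(p) = 2*p³*(7 + p) (Y(p) = ((7 + p)*(2*p))*p² = (2*p*(7 + p))*p² = 2*p³*(7 + p))
-109 + ((Y(7) + 61)/(-10 + 46))*(-14) = -109 + ((2*7³*(7 + 7) + 61)/(-10 + 46))*(-14) = -109 + ((2*343*14 + 61)/36)*(-14) = -109 + ((9604 + 61)*(1/36))*(-14) = -109 + (9665*(1/36))*(-14) = -109 + (9665/36)*(-14) = -109 - 67655/18 = -69617/18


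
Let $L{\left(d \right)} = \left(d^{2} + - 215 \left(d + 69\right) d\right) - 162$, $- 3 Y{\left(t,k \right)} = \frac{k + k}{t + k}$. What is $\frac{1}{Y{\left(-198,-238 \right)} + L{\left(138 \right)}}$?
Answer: $- \frac{327}{2002158335} \approx -1.6332 \cdot 10^{-7}$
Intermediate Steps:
$Y{\left(t,k \right)} = - \frac{2 k}{3 \left(k + t\right)}$ ($Y{\left(t,k \right)} = - \frac{\left(k + k\right) \frac{1}{t + k}}{3} = - \frac{2 k \frac{1}{k + t}}{3} = - \frac{2 k}{3 \left(k + t\right)}$)
$L{\left(d \right)} = -162 + d^{2} + d \left(-14835 - 215 d\right)$ ($L{\left(d \right)} = \left(d^{2} + - 215 \left(69 + d\right) d\right) - 162 = \left(d^{2} + \left(-14835 - 215 d\right) d\right) - 162 = \left(d^{2} + d \left(-14835 - 215 d\right)\right) - 162 = -162 + d^{2} + d \left(-14835 - 215 d\right)$)
$\frac{1}{Y{\left(-198,-238 \right)} + L{\left(138 \right)}} = \frac{1}{\left(-2\right) \left(-238\right) \frac{1}{3 \left(-238\right) + 3 \left(-198\right)} - \left(2047392 + 4075416\right)} = \frac{1}{\left(-2\right) \left(-238\right) \frac{1}{-714 - 594} - 6122808} = \frac{1}{\left(-2\right) \left(-238\right) \frac{1}{-1308} - 6122808} = \frac{1}{\left(-2\right) \left(-238\right) \left(- \frac{1}{1308}\right) - 6122808} = \frac{1}{- \frac{119}{327} - 6122808} = \frac{1}{- \frac{2002158335}{327}} = - \frac{327}{2002158335}$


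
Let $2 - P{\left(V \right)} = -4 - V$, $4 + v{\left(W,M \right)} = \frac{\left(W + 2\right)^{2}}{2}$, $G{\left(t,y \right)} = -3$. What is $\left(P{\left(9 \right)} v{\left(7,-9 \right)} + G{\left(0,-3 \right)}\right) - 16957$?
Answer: $- \frac{32825}{2} \approx -16413.0$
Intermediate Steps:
$v{\left(W,M \right)} = -4 + \frac{\left(2 + W\right)^{2}}{2}$ ($v{\left(W,M \right)} = -4 + \frac{\left(W + 2\right)^{2}}{2} = -4 + \left(2 + W\right)^{2} \cdot \frac{1}{2} = -4 + \frac{\left(2 + W\right)^{2}}{2}$)
$P{\left(V \right)} = 6 + V$ ($P{\left(V \right)} = 2 - \left(-4 - V\right) = 2 + \left(4 + V\right) = 6 + V$)
$\left(P{\left(9 \right)} v{\left(7,-9 \right)} + G{\left(0,-3 \right)}\right) - 16957 = \left(\left(6 + 9\right) \left(-4 + \frac{\left(2 + 7\right)^{2}}{2}\right) - 3\right) - 16957 = \left(15 \left(-4 + \frac{9^{2}}{2}\right) - 3\right) - 16957 = \left(15 \left(-4 + \frac{1}{2} \cdot 81\right) - 3\right) - 16957 = \left(15 \left(-4 + \frac{81}{2}\right) - 3\right) - 16957 = \left(15 \cdot \frac{73}{2} - 3\right) - 16957 = \left(\frac{1095}{2} - 3\right) - 16957 = \frac{1089}{2} - 16957 = - \frac{32825}{2}$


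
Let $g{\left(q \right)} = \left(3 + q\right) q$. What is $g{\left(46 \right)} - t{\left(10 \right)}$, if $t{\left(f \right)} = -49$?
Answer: $2303$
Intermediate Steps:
$g{\left(q \right)} = q \left(3 + q\right)$
$g{\left(46 \right)} - t{\left(10 \right)} = 46 \left(3 + 46\right) - -49 = 46 \cdot 49 + 49 = 2254 + 49 = 2303$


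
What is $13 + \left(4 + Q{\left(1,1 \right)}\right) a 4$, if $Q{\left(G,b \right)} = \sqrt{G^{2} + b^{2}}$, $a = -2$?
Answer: $-19 - 8 \sqrt{2} \approx -30.314$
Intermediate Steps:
$13 + \left(4 + Q{\left(1,1 \right)}\right) a 4 = 13 + \left(4 + \sqrt{1^{2} + 1^{2}}\right) \left(-2\right) 4 = 13 + \left(4 + \sqrt{1 + 1}\right) \left(-2\right) 4 = 13 + \left(4 + \sqrt{2}\right) \left(-2\right) 4 = 13 + \left(-8 - 2 \sqrt{2}\right) 4 = 13 - \left(32 + 8 \sqrt{2}\right) = -19 - 8 \sqrt{2}$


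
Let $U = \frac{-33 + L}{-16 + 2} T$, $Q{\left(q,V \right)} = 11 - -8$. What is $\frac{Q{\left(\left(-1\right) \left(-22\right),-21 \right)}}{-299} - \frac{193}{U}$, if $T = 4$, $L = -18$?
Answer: $- \frac{405887}{30498} \approx -13.309$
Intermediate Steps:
$Q{\left(q,V \right)} = 19$ ($Q{\left(q,V \right)} = 11 + 8 = 19$)
$U = \frac{102}{7}$ ($U = \frac{-33 - 18}{-16 + 2} \cdot 4 = - \frac{51}{-14} \cdot 4 = \left(-51\right) \left(- \frac{1}{14}\right) 4 = \frac{51}{14} \cdot 4 = \frac{102}{7} \approx 14.571$)
$\frac{Q{\left(\left(-1\right) \left(-22\right),-21 \right)}}{-299} - \frac{193}{U} = \frac{19}{-299} - \frac{193}{\frac{102}{7}} = 19 \left(- \frac{1}{299}\right) - \frac{1351}{102} = - \frac{19}{299} - \frac{1351}{102} = - \frac{405887}{30498}$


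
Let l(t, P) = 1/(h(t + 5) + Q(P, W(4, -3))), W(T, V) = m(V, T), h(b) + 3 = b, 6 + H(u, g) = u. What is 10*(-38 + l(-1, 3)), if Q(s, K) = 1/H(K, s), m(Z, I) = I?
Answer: -360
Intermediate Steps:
H(u, g) = -6 + u
h(b) = -3 + b
W(T, V) = T
Q(s, K) = 1/(-6 + K)
l(t, P) = 1/(3/2 + t) (l(t, P) = 1/((-3 + (t + 5)) + 1/(-6 + 4)) = 1/((-3 + (5 + t)) + 1/(-2)) = 1/((2 + t) - 1/2) = 1/(3/2 + t))
10*(-38 + l(-1, 3)) = 10*(-38 + 2/(3 + 2*(-1))) = 10*(-38 + 2/(3 - 2)) = 10*(-38 + 2/1) = 10*(-38 + 2*1) = 10*(-38 + 2) = 10*(-36) = -360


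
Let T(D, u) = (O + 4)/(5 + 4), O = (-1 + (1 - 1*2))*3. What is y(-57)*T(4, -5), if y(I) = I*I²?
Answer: 41154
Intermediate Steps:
O = -6 (O = (-1 + (1 - 2))*3 = (-1 - 1)*3 = -2*3 = -6)
T(D, u) = -2/9 (T(D, u) = (-6 + 4)/(5 + 4) = -2/9)
y(I) = I³
y(-57)*T(4, -5) = (-57)³*(-2/9) = -185193*(-2/9) = 41154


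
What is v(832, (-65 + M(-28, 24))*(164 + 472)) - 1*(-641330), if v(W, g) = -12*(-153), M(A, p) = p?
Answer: 643166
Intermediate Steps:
v(W, g) = 1836
v(832, (-65 + M(-28, 24))*(164 + 472)) - 1*(-641330) = 1836 - 1*(-641330) = 1836 + 641330 = 643166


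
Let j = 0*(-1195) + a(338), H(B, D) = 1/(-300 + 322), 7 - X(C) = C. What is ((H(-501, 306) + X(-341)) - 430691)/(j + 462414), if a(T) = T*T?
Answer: -9467545/12686476 ≈ -0.74627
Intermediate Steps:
a(T) = T**2
X(C) = 7 - C
H(B, D) = 1/22
j = 114244 (j = 0*(-1195) + 338**2 = 0 + 114244 = 114244)
((H(-501, 306) + X(-341)) - 430691)/(j + 462414) = ((1/22 + (7 - 1*(-341))) - 430691)/(114244 + 462414) = ((1/22 + (7 + 341)) - 430691)/576658 = ((1/22 + 348) - 430691)*(1/576658) = (7657/22 - 430691)*(1/576658) = -9467545/22*1/576658 = -9467545/12686476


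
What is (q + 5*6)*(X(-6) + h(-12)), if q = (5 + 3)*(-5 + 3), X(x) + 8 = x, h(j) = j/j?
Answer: -182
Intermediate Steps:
h(j) = 1
X(x) = -8 + x
q = -16 (q = 8*(-2) = -16)
(q + 5*6)*(X(-6) + h(-12)) = (-16 + 5*6)*((-8 - 6) + 1) = (-16 + 30)*(-14 + 1) = 14*(-13) = -182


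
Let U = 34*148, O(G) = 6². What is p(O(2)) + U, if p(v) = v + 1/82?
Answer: 415577/82 ≈ 5068.0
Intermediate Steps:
O(G) = 36
p(v) = 1/82 + v (p(v) = v + 1/82 = 1/82 + v)
U = 5032
p(O(2)) + U = (1/82 + 36) + 5032 = 2953/82 + 5032 = 415577/82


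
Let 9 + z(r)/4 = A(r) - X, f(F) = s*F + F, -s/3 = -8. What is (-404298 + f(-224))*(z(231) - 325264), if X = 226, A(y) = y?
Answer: 133331621440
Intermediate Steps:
s = 24 (s = -3*(-8) = 24)
f(F) = 25*F (f(F) = 24*F + F = 25*F)
z(r) = -940 + 4*r (z(r) = -36 + 4*(r - 1*226) = -36 + 4*(r - 226) = -36 + 4*(-226 + r) = -36 + (-904 + 4*r) = -940 + 4*r)
(-404298 + f(-224))*(z(231) - 325264) = (-404298 + 25*(-224))*((-940 + 4*231) - 325264) = (-404298 - 5600)*((-940 + 924) - 325264) = -409898*(-16 - 325264) = -409898*(-325280) = 133331621440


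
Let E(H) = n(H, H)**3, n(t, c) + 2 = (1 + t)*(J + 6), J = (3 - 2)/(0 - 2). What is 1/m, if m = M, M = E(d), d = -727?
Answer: -1/63760299875 ≈ -1.5684e-11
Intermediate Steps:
J = -1/2 (J = 1/(-2) = 1*(-1/2) = -1/2 ≈ -0.50000)
n(t, c) = 7/2 + 11*t/2 (n(t, c) = -2 + (1 + t)*(-1/2 + 6) = -2 + (1 + t)*(11/2) = -2 + (11/2 + 11*t/2) = 7/2 + 11*t/2)
E(H) = (7/2 + 11*H/2)**3
M = -63760299875 (M = (7 + 11*(-727))**3/8 = (7 - 7997)**3/8 = (1/8)*(-7990)**3 = (1/8)*(-510082399000) = -63760299875)
m = -63760299875
1/m = 1/(-63760299875) = -1/63760299875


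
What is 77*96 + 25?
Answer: 7417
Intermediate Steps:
77*96 + 25 = 7392 + 25 = 7417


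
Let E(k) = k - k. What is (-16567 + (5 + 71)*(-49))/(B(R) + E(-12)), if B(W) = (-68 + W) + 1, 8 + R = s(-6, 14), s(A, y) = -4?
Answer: 20291/79 ≈ 256.85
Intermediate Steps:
E(k) = 0
R = -12 (R = -8 - 4 = -12)
B(W) = -67 + W
(-16567 + (5 + 71)*(-49))/(B(R) + E(-12)) = (-16567 + (5 + 71)*(-49))/((-67 - 12) + 0) = (-16567 + 76*(-49))/(-79 + 0) = (-16567 - 3724)/(-79) = -20291*(-1/79) = 20291/79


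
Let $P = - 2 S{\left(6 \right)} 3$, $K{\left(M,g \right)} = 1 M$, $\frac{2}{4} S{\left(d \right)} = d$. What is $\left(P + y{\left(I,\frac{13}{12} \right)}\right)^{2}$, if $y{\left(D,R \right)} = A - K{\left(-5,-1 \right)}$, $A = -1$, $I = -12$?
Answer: $4624$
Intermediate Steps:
$S{\left(d \right)} = 2 d$
$K{\left(M,g \right)} = M$
$y{\left(D,R \right)} = 4$ ($y{\left(D,R \right)} = -1 - -5 = -1 + 5 = 4$)
$P = -72$ ($P = - 2 \cdot 2 \cdot 6 \cdot 3 = \left(-2\right) 12 \cdot 3 = \left(-24\right) 3 = -72$)
$\left(P + y{\left(I,\frac{13}{12} \right)}\right)^{2} = \left(-72 + 4\right)^{2} = \left(-68\right)^{2} = 4624$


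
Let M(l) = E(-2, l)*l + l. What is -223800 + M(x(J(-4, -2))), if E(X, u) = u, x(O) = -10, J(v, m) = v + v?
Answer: -223710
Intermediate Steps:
J(v, m) = 2*v
M(l) = l + l² (M(l) = l*l + l = l² + l = l + l²)
-223800 + M(x(J(-4, -2))) = -223800 - 10*(1 - 10) = -223800 - 10*(-9) = -223800 + 90 = -223710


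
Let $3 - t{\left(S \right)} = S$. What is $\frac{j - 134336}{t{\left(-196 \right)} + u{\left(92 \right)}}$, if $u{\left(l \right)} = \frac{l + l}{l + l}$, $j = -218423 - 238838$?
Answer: $- \frac{591597}{200} \approx -2958.0$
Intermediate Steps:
$t{\left(S \right)} = 3 - S$
$j = -457261$
$u{\left(l \right)} = 1$ ($u{\left(l \right)} = \frac{2 l}{2 l} = 2 l \frac{1}{2 l} = 1$)
$\frac{j - 134336}{t{\left(-196 \right)} + u{\left(92 \right)}} = \frac{-457261 - 134336}{\left(3 - -196\right) + 1} = - \frac{591597}{\left(3 + 196\right) + 1} = - \frac{591597}{199 + 1} = - \frac{591597}{200}$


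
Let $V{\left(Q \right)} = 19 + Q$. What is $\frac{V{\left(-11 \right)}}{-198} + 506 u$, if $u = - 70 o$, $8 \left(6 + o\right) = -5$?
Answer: $\frac{46462177}{198} \approx 2.3466 \cdot 10^{5}$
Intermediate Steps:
$o = - \frac{53}{8}$ ($o = -6 + \frac{1}{8} \left(-5\right) = -6 - \frac{5}{8} = - \frac{53}{8} \approx -6.625$)
$u = \frac{1855}{4}$ ($u = \left(-70\right) \left(- \frac{53}{8}\right) = \frac{1855}{4} \approx 463.75$)
$\frac{V{\left(-11 \right)}}{-198} + 506 u = \frac{19 - 11}{-198} + 506 \cdot \frac{1855}{4} = 8 \left(- \frac{1}{198}\right) + \frac{469315}{2} = - \frac{4}{99} + \frac{469315}{2} = \frac{46462177}{198}$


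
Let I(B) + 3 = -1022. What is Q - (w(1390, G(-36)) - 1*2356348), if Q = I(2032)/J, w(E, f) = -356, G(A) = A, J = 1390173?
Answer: 3276226268767/1390173 ≈ 2.3567e+6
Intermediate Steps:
I(B) = -1025 (I(B) = -3 - 1022 = -1025)
Q = -1025/1390173 ≈ -0.00073732
Q - (w(1390, G(-36)) - 1*2356348) = -1025/1390173 - (-356 - 1*2356348) = -1025/1390173 - (-356 - 2356348) = -1025/1390173 - 1*(-2356704) = -1025/1390173 + 2356704 = 3276226268767/1390173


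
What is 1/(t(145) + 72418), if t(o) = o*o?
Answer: 1/93443 ≈ 1.0702e-5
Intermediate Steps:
t(o) = o²
1/(t(145) + 72418) = 1/(145² + 72418) = 1/(21025 + 72418) = 1/93443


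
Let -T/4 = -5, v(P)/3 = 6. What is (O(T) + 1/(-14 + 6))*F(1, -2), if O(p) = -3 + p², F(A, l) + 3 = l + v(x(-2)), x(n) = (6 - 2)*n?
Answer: 41275/8 ≈ 5159.4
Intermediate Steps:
x(n) = 4*n
v(P) = 18 (v(P) = 3*6 = 18)
T = 20 (T = -4*(-5) = 20)
F(A, l) = 15 + l (F(A, l) = -3 + (l + 18) = -3 + (18 + l) = 15 + l)
(O(T) + 1/(-14 + 6))*F(1, -2) = ((-3 + 20²) + 1/(-14 + 6))*(15 - 2) = ((-3 + 400) + 1/(-8))*13 = (397 - ⅛)*13 = (3175/8)*13 = 41275/8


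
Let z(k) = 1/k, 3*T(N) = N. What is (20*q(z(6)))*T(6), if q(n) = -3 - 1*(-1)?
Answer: -80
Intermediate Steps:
T(N) = N/3
q(n) = -2 (q(n) = -3 + 1 = -2)
(20*q(z(6)))*T(6) = (20*(-2))*((⅓)*6) = -40*2 = -80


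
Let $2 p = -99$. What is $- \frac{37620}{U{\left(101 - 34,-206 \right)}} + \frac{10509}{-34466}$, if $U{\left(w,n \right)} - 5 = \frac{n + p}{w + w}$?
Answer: $- \frac{347500438521}{28572314} \approx -12162.0$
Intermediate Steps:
$p = - \frac{99}{2}$ ($p = \frac{1}{2} \left(-99\right) = - \frac{99}{2} \approx -49.5$)
$U{\left(w,n \right)} = 5 + \frac{- \frac{99}{2} + n}{2 w}$ ($U{\left(w,n \right)} = 5 + \frac{n - \frac{99}{2}}{w + w} = 5 + \frac{- \frac{99}{2} + n}{2 w}$)
$- \frac{37620}{U{\left(101 - 34,-206 \right)}} + \frac{10509}{-34466} = - \frac{37620}{\frac{1}{4} \frac{1}{101 - 34} \left(-99 + 2 \left(-206\right) + 20 \left(101 - 34\right)\right)} + \frac{10509}{-34466} = - \frac{37620}{\frac{1}{4} \frac{1}{101 - 34} \left(-99 - 412 + 20 \left(101 - 34\right)\right)} + 10509 \left(- \frac{1}{34466}\right) = - \frac{37620}{\frac{1}{4} \cdot \frac{1}{67} \left(-99 - 412 + 20 \cdot 67\right)} - \frac{10509}{34466} = - \frac{37620}{\frac{1}{4} \cdot \frac{1}{67} \left(-99 - 412 + 1340\right)} - \frac{10509}{34466} = - \frac{37620}{\frac{1}{4} \cdot \frac{1}{67} \cdot 829} - \frac{10509}{34466} = - \frac{37620}{\frac{829}{268}} - \frac{10509}{34466} = \left(-37620\right) \frac{268}{829} - \frac{10509}{34466} = - \frac{10082160}{829} - \frac{10509}{34466} = - \frac{347500438521}{28572314}$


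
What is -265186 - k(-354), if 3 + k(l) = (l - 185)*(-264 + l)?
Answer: -598285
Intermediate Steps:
k(l) = -3 + (-264 + l)*(-185 + l) (k(l) = -3 + (l - 185)*(-264 + l) = -3 + (-185 + l)*(-264 + l) = -3 + (-264 + l)*(-185 + l))
-265186 - k(-354) = -265186 - (48837 + (-354)² - 449*(-354)) = -265186 - (48837 + 125316 + 158946) = -265186 - 1*333099 = -265186 - 333099 = -598285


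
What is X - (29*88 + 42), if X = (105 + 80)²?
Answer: 31631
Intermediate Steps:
X = 34225 (X = 185² = 34225)
X - (29*88 + 42) = 34225 - (29*88 + 42) = 34225 - (2552 + 42) = 34225 - 1*2594 = 34225 - 2594 = 31631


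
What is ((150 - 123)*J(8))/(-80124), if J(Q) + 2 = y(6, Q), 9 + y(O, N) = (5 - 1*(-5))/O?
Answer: 21/6677 ≈ 0.0031451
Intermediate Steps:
y(O, N) = -9 + 10/O (y(O, N) = -9 + (5 - 1*(-5))/O = -9 + (5 + 5)/O = -9 + 10/O)
J(Q) = -28/3 (J(Q) = -2 + (-9 + 10/6) = -2 + (-9 + 10*(⅙)) = -2 + (-9 + 5/3) = -2 - 22/3 = -28/3)
((150 - 123)*J(8))/(-80124) = ((150 - 123)*(-28/3))/(-80124) = (27*(-28/3))*(-1/80124) = -252*(-1/80124) = 21/6677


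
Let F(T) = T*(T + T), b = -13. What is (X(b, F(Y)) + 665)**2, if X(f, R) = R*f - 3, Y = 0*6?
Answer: 438244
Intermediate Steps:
Y = 0
F(T) = 2*T**2 (F(T) = T*(2*T) = 2*T**2)
X(f, R) = -3 + R*f
(X(b, F(Y)) + 665)**2 = ((-3 + (2*0**2)*(-13)) + 665)**2 = ((-3 + (2*0)*(-13)) + 665)**2 = ((-3 + 0*(-13)) + 665)**2 = ((-3 + 0) + 665)**2 = (-3 + 665)**2 = 662**2 = 438244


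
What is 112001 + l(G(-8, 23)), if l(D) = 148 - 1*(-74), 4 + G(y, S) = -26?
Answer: 112223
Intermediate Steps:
G(y, S) = -30 (G(y, S) = -4 - 26 = -30)
l(D) = 222 (l(D) = 148 + 74 = 222)
112001 + l(G(-8, 23)) = 112001 + 222 = 112223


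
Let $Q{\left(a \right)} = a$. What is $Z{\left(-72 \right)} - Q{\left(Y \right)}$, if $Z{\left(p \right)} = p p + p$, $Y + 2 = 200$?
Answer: $4914$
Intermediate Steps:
$Y = 198$ ($Y = -2 + 200 = 198$)
$Z{\left(p \right)} = p + p^{2}$ ($Z{\left(p \right)} = p^{2} + p = p + p^{2}$)
$Z{\left(-72 \right)} - Q{\left(Y \right)} = - 72 \left(1 - 72\right) - 198 = \left(-72\right) \left(-71\right) - 198 = 5112 - 198 = 4914$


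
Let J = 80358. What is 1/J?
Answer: 1/80358 ≈ 1.2444e-5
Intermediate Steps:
1/J = 1/80358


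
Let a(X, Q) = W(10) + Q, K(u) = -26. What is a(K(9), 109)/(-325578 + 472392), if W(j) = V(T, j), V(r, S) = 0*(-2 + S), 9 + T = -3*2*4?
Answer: 109/146814 ≈ 0.00074244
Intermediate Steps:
T = -33 (T = -9 - 3*2*4 = -9 - 6*4 = -9 - 24 = -33)
V(r, S) = 0
W(j) = 0
a(X, Q) = Q (a(X, Q) = 0 + Q = Q)
a(K(9), 109)/(-325578 + 472392) = 109/(-325578 + 472392) = 109/146814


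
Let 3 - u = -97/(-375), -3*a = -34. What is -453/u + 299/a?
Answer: -2426817/17476 ≈ -138.87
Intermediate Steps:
a = 34/3 (a = -1/3*(-34) = 34/3 ≈ 11.333)
u = 1028/375 (u = 3 - (-97)/(-375) = 3 - (-97)*(-1)/375 = 3 - 1*97/375 = 3 - 97/375 = 1028/375 ≈ 2.7413)
-453/u + 299/a = -453/1028/375 + 299/(34/3) = -453*375/1028 + 299*(3/34) = -169875/1028 + 897/34 = -2426817/17476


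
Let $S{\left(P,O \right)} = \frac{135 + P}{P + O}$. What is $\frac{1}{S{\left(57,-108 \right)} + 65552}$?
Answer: $\frac{17}{1114320} \approx 1.5256 \cdot 10^{-5}$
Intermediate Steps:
$S{\left(P,O \right)} = \frac{135 + P}{O + P}$
$\frac{1}{S{\left(57,-108 \right)} + 65552} = \frac{1}{\frac{135 + 57}{-108 + 57} + 65552} = \frac{1}{\frac{1}{-51} \cdot 192 + 65552} = \frac{1}{\left(- \frac{1}{51}\right) 192 + 65552} = \frac{1}{- \frac{64}{17} + 65552} = \frac{1}{\frac{1114320}{17}} = \frac{17}{1114320}$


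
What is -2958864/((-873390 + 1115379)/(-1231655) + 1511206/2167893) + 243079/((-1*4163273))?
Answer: -32891737489090660600609367/5564956121332262569 ≈ -5.9105e+6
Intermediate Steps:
-2958864/((-873390 + 1115379)/(-1231655) + 1511206/2167893) + 243079/((-1*4163273)) = -2958864/(241989*(-1/1231655) + 1511206*(1/2167893)) + 243079/(-4163273) = -2958864/(-241989/1231655 + 1511206/2167893) + 243079*(-1/4163273) = -2958864/1336678166753/2670096252915 - 243079/4163273 = -2958864*2670096252915/1336678166753 - 243079/4163273 = -7900451679285088560/1336678166753 - 243079/4163273 = -32891737489090660600609367/5564956121332262569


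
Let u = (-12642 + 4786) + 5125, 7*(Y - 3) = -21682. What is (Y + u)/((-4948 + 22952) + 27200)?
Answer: -20389/158214 ≈ -0.12887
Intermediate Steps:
Y = -21661/7 (Y = 3 + (1/7)*(-21682) = 3 - 21682/7 = -21661/7 ≈ -3094.4)
u = -2731 (u = -7856 + 5125 = -2731)
(Y + u)/((-4948 + 22952) + 27200) = (-21661/7 - 2731)/((-4948 + 22952) + 27200) = -40778/(7*(18004 + 27200)) = -40778/7/45204 = -40778/7*1/45204 = -20389/158214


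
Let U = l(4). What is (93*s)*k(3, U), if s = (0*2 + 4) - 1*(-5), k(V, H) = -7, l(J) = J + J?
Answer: -5859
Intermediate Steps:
l(J) = 2*J
U = 8 (U = 2*4 = 8)
s = 9 (s = (0 + 4) + 5 = 4 + 5 = 9)
(93*s)*k(3, U) = (93*9)*(-7) = 837*(-7) = -5859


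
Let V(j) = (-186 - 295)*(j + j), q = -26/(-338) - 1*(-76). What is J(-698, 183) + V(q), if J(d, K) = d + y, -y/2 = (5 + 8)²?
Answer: -74222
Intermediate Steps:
y = -338 (y = -2*(5 + 8)² = -2*13² = -2*169 = -338)
q = 989/13 (q = -26*(-1/338) + 76 = 1/13 + 76 = 989/13 ≈ 76.077)
J(d, K) = -338 + d (J(d, K) = d - 338 = -338 + d)
V(j) = -962*j
J(-698, 183) + V(q) = (-338 - 698) - 962*989/13 = -1036 - 73186 = -74222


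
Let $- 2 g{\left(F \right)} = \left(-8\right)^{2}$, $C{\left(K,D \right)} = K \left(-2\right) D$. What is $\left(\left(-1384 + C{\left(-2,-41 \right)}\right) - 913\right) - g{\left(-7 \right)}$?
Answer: $-2429$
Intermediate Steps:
$C{\left(K,D \right)} = - 2 D K$ ($C{\left(K,D \right)} = - 2 K D = - 2 D K$)
$g{\left(F \right)} = -32$ ($g{\left(F \right)} = - \frac{\left(-8\right)^{2}}{2} = \left(- \frac{1}{2}\right) 64 = -32$)
$\left(\left(-1384 + C{\left(-2,-41 \right)}\right) - 913\right) - g{\left(-7 \right)} = \left(\left(-1384 - \left(-82\right) \left(-2\right)\right) - 913\right) - -32 = \left(\left(-1384 - 164\right) - 913\right) + 32 = \left(-1548 - 913\right) + 32 = -2461 + 32 = -2429$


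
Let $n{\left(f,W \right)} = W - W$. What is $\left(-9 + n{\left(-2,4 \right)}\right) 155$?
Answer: $-1395$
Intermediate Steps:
$n{\left(f,W \right)} = 0$
$\left(-9 + n{\left(-2,4 \right)}\right) 155 = \left(-9 + 0\right) 155 = \left(-9\right) 155 = -1395$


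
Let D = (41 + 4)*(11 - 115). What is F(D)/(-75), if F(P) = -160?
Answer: 32/15 ≈ 2.1333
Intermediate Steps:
D = -4680 (D = 45*(-104) = -4680)
F(D)/(-75) = -160/(-75) = -1/75*(-160) = 32/15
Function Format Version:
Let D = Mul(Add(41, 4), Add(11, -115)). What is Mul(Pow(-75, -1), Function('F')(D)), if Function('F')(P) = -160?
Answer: Rational(32, 15) ≈ 2.1333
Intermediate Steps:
D = -4680 (D = Mul(45, -104) = -4680)
Mul(Pow(-75, -1), Function('F')(D)) = Mul(Pow(-75, -1), -160) = Mul(Rational(-1, 75), -160) = Rational(32, 15)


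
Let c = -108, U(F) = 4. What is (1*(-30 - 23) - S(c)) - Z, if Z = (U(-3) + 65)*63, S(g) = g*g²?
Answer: 1255312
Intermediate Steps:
S(g) = g³
Z = 4347 (Z = (4 + 65)*63 = 69*63 = 4347)
(1*(-30 - 23) - S(c)) - Z = (1*(-30 - 23) - 1*(-108)³) - 1*4347 = (1*(-53) - 1*(-1259712)) - 4347 = (-53 + 1259712) - 4347 = 1259659 - 4347 = 1255312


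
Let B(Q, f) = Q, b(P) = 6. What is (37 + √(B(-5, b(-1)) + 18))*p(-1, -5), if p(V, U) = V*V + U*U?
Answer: 962 + 26*√13 ≈ 1055.7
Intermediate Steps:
p(V, U) = U² + V² (p(V, U) = V² + U² = U² + V²)
(37 + √(B(-5, b(-1)) + 18))*p(-1, -5) = (37 + √(-5 + 18))*((-5)² + (-1)²) = (37 + √13)*(25 + 1) = (37 + √13)*26 = 962 + 26*√13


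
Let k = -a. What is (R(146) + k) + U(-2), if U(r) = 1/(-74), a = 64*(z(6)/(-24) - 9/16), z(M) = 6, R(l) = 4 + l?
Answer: 14947/74 ≈ 201.99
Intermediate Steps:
a = -52 (a = 64*(6/(-24) - 9/16) = 64*(6*(-1/24) - 9*1/16) = 64*(-¼ - 9/16) = 64*(-13/16) = -52)
U(r) = -1/74
k = 52 (k = -1*(-52) = 52)
(R(146) + k) + U(-2) = ((4 + 146) + 52) - 1/74 = (150 + 52) - 1/74 = 202 - 1/74 = 14947/74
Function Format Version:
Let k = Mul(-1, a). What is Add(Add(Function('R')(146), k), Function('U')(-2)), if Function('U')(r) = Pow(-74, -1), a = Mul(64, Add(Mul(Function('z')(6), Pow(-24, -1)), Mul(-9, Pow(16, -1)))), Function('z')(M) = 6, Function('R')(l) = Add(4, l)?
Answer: Rational(14947, 74) ≈ 201.99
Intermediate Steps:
a = -52 (a = Mul(64, Add(Mul(6, Pow(-24, -1)), Mul(-9, Pow(16, -1)))) = Mul(64, Add(Mul(6, Rational(-1, 24)), Mul(-9, Rational(1, 16)))) = Mul(64, Add(Rational(-1, 4), Rational(-9, 16))) = Mul(64, Rational(-13, 16)) = -52)
Function('U')(r) = Rational(-1, 74)
k = 52 (k = Mul(-1, -52) = 52)
Add(Add(Function('R')(146), k), Function('U')(-2)) = Add(Add(Add(4, 146), 52), Rational(-1, 74)) = Add(Add(150, 52), Rational(-1, 74)) = Add(202, Rational(-1, 74)) = Rational(14947, 74)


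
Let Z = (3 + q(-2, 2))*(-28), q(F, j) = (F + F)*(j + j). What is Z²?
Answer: 132496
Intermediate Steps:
q(F, j) = 4*F*j (q(F, j) = (2*F)*(2*j) = 4*F*j)
Z = 364 (Z = (3 + 4*(-2)*2)*(-28) = (3 - 16)*(-28) = -13*(-28) = 364)
Z² = 364² = 132496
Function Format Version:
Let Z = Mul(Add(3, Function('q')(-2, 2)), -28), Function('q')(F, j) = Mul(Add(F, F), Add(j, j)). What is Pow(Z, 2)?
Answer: 132496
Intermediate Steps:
Function('q')(F, j) = Mul(4, F, j) (Function('q')(F, j) = Mul(Mul(2, F), Mul(2, j)) = Mul(4, F, j))
Z = 364 (Z = Mul(Add(3, Mul(4, -2, 2)), -28) = Mul(Add(3, -16), -28) = Mul(-13, -28) = 364)
Pow(Z, 2) = Pow(364, 2) = 132496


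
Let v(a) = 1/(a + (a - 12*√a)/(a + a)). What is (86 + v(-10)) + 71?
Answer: 294499/1877 - 12*I*√10/1877 ≈ 156.9 - 0.020217*I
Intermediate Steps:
v(a) = 1/(a + (a - 12*√a)/(2*a)) (v(a) = 1/(a + (a - 12*√a)/((2*a))) = 1/(a + (a - 12*√a)*(1/(2*a))) = 1/(a + (a - 12*√a)/(2*a)))
(86 + v(-10)) + 71 = (86 + 2*(-10)/(-10 - 12*I*√10 + 2*(-10)²)) + 71 = (86 + 2*(-10)/(-10 - 12*I*√10 + 2*100)) + 71 = (86 + 2*(-10)/(-10 - 12*I*√10 + 200)) + 71 = (86 + 2*(-10)/(190 - 12*I*√10)) + 71 = (86 - 20/(190 - 12*I*√10)) + 71 = 157 - 20/(190 - 12*I*√10)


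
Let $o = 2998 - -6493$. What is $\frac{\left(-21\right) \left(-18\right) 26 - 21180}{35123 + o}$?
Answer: $- \frac{5676}{22307} \approx -0.25445$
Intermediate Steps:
$o = 9491$ ($o = 2998 + 6493 = 9491$)
$\frac{\left(-21\right) \left(-18\right) 26 - 21180}{35123 + o} = \frac{\left(-21\right) \left(-18\right) 26 - 21180}{35123 + 9491} = \frac{378 \cdot 26 - 21180}{44614} = \left(9828 - 21180\right) \frac{1}{44614} = \left(-11352\right) \frac{1}{44614} = - \frac{5676}{22307}$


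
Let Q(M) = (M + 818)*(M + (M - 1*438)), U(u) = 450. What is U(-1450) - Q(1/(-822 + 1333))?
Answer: 93672368634/261121 ≈ 3.5873e+5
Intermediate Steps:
Q(M) = (-438 + 2*M)*(818 + M) (Q(M) = (818 + M)*(M + (M - 438)) = (818 + M)*(M + (-438 + M)) = (818 + M)*(-438 + 2*M) = (-438 + 2*M)*(818 + M))
U(-1450) - Q(1/(-822 + 1333)) = 450 - (-358284 + 2*(1/(-822 + 1333))² + 1198/(-822 + 1333)) = 450 - (-358284 + 2*(1/511)² + 1198/511) = 450 - (-358284 + 2*(1/511)² + 1198*(1/511)) = 450 - (-358284 + 2*(1/261121) + 1198/511) = 450 - (-358284 + 2/261121 + 1198/511) = 450 - 1*(-93554864184/261121) = 450 + 93554864184/261121 = 93672368634/261121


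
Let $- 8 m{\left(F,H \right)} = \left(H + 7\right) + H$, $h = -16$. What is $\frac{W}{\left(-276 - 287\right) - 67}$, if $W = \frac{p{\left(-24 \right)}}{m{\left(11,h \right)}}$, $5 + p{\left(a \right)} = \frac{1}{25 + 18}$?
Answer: $\frac{856}{338625} \approx 0.0025279$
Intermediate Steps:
$p{\left(a \right)} = - \frac{214}{43}$ ($p{\left(a \right)} = -5 + \frac{1}{25 + 18} = -5 + \frac{1}{43} = - \frac{214}{43}$)
$m{\left(F,H \right)} = - \frac{7}{8} - \frac{H}{4}$ ($m{\left(F,H \right)} = - \frac{\left(H + 7\right) + H}{8} = - \frac{\left(7 + H\right) + H}{8} = - \frac{7 + 2 H}{8} = - \frac{7}{8} - \frac{H}{4}$)
$W = - \frac{1712}{1075}$ ($W = - \frac{214}{43 \left(- \frac{7}{8} - -4\right)} = - \frac{214}{43 \left(- \frac{7}{8} + 4\right)} = - \frac{214}{43 \cdot \frac{25}{8}} = \left(- \frac{214}{43}\right) \frac{8}{25} = - \frac{1712}{1075} \approx -1.5926$)
$\frac{W}{\left(-276 - 287\right) - 67} = - \frac{1712}{1075 \left(\left(-276 - 287\right) - 67\right)} = - \frac{1712}{1075 \left(-563 - 67\right)} = - \frac{1712}{1075 \left(-630\right)} = \left(- \frac{1712}{1075}\right) \left(- \frac{1}{630}\right) = \frac{856}{338625}$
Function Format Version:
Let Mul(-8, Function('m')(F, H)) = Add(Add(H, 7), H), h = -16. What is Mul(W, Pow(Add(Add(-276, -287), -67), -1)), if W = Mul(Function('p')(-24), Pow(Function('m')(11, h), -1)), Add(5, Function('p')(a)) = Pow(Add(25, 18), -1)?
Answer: Rational(856, 338625) ≈ 0.0025279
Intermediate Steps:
Function('p')(a) = Rational(-214, 43) (Function('p')(a) = Add(-5, Pow(Add(25, 18), -1)) = Add(-5, Pow(43, -1)) = Add(-5, Rational(1, 43)) = Rational(-214, 43))
Function('m')(F, H) = Add(Rational(-7, 8), Mul(Rational(-1, 4), H)) (Function('m')(F, H) = Mul(Rational(-1, 8), Add(Add(H, 7), H)) = Mul(Rational(-1, 8), Add(Add(7, H), H)) = Mul(Rational(-1, 8), Add(7, Mul(2, H))) = Add(Rational(-7, 8), Mul(Rational(-1, 4), H)))
W = Rational(-1712, 1075) (W = Mul(Rational(-214, 43), Pow(Add(Rational(-7, 8), Mul(Rational(-1, 4), -16)), -1)) = Mul(Rational(-214, 43), Pow(Add(Rational(-7, 8), 4), -1)) = Mul(Rational(-214, 43), Pow(Rational(25, 8), -1)) = Mul(Rational(-214, 43), Rational(8, 25)) = Rational(-1712, 1075) ≈ -1.5926)
Mul(W, Pow(Add(Add(-276, -287), -67), -1)) = Mul(Rational(-1712, 1075), Pow(Add(Add(-276, -287), -67), -1)) = Mul(Rational(-1712, 1075), Pow(Add(-563, -67), -1)) = Mul(Rational(-1712, 1075), Pow(-630, -1)) = Mul(Rational(-1712, 1075), Rational(-1, 630)) = Rational(856, 338625)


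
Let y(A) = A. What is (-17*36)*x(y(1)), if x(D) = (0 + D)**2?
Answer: -612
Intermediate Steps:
x(D) = D**2
(-17*36)*x(y(1)) = -17*36*1**2 = -612*1 = -612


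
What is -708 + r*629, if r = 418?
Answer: 262214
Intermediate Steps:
-708 + r*629 = -708 + 418*629 = -708 + 262922 = 262214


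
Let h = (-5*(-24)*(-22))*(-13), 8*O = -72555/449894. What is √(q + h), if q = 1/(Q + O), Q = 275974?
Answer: 8*√529058815115562490629063994/993272301493 ≈ 185.26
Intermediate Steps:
O = -72555/3599152 (O = (-72555/449894)/8 = (-72555*1/449894)/8 = (⅛)*(-72555/449894) = -72555/3599152 ≈ -0.020159)
h = 34320 (h = (120*(-22))*(-13) = -2640*(-13) = 34320)
q = 3599152/993272301493 (q = 1/(275974 - 72555/3599152) = 1/(993272301493/3599152) = 3599152/993272301493 ≈ 3.6235e-6)
√(q + h) = √(3599152/993272301493 + 34320) = √(34089105390838912/993272301493) = 8*√529058815115562490629063994/993272301493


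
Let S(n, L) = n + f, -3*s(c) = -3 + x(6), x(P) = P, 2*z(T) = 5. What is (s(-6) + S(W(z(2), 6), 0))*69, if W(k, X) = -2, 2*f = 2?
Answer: -138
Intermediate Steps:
f = 1 (f = (1/2)*2 = 1)
z(T) = 5/2 (z(T) = (1/2)*5 = 5/2)
s(c) = -1 (s(c) = -(-3 + 6)/3 = -1/3*3 = -1)
S(n, L) = 1 + n (S(n, L) = n + 1 = 1 + n)
(s(-6) + S(W(z(2), 6), 0))*69 = (-1 + (1 - 2))*69 = (-1 - 1)*69 = -2*69 = -138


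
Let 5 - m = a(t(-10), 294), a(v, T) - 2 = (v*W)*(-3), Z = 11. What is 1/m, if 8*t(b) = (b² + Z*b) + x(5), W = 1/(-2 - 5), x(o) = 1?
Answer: 56/195 ≈ 0.28718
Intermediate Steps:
W = -⅐ (W = 1/(-7) = -⅐ ≈ -0.14286)
t(b) = ⅛ + b²/8 + 11*b/8 (t(b) = ((b² + 11*b) + 1)/8 = (1 + b² + 11*b)/8 = ⅛ + b²/8 + 11*b/8)
a(v, T) = 2 + 3*v/7 (a(v, T) = 2 + (v*(-⅐))*(-3) = 2 - v/7*(-3) = 2 + 3*v/7)
m = 195/56 (m = 5 - (2 + 3*(⅛ + (⅛)*(-10)² + (11/8)*(-10))/7) = 5 - (2 + 3*(⅛ + (⅛)*100 - 55/4)/7) = 5 - (2 + 3*(⅛ + 25/2 - 55/4)/7) = 5 - (2 + (3/7)*(-9/8)) = 5 - (2 - 27/56) = 5 - 1*85/56 = 5 - 85/56 = 195/56 ≈ 3.4821)
1/m = 1/(195/56) = 56/195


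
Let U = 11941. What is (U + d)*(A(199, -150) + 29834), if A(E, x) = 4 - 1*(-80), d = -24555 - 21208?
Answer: -1011886596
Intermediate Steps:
d = -45763
A(E, x) = 84 (A(E, x) = 4 + 80 = 84)
(U + d)*(A(199, -150) + 29834) = (11941 - 45763)*(84 + 29834) = -33822*29918 = -1011886596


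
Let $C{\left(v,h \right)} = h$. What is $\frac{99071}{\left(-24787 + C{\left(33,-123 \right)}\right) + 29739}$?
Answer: $\frac{99071}{4829} \approx 20.516$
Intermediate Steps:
$\frac{99071}{\left(-24787 + C{\left(33,-123 \right)}\right) + 29739} = \frac{99071}{\left(-24787 - 123\right) + 29739} = \frac{99071}{-24910 + 29739} = \frac{99071}{4829}$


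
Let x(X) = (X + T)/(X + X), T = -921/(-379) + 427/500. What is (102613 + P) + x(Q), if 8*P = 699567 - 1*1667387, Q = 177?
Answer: -1231911589667/67083000 ≈ -18364.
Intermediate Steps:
P = -241955/2 (P = (699567 - 1*1667387)/8 = (699567 - 1667387)/8 = (⅛)*(-967820) = -241955/2 ≈ -1.2098e+5)
T = 622333/189500 (T = -921*(-1/379) + 427*(1/500) = 921/379 + 427/500 = 622333/189500 ≈ 3.2841)
x(X) = (622333/189500 + X)/(2*X) (x(X) = (X + 622333/189500)/(X + X) = (622333/189500 + X)/((2*X)) = (622333/189500 + X)*(1/(2*X)) = (622333/189500 + X)/(2*X))
(102613 + P) + x(Q) = (102613 - 241955/2) + (1/379000)*(622333 + 189500*177)/177 = -36729/2 + (1/379000)*(1/177)*(622333 + 33541500) = -36729/2 + (1/379000)*(1/177)*34163833 = -36729/2 + 34163833/67083000 = -1231911589667/67083000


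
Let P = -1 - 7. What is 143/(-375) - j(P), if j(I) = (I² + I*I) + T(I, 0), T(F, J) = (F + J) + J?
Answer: -45143/375 ≈ -120.38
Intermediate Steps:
P = -8
T(F, J) = F + 2*J
j(I) = I + 2*I² (j(I) = (I² + I*I) + (I + 2*0) = (I² + I²) + (I + 0) = 2*I² + I = I + 2*I²)
143/(-375) - j(P) = 143/(-375) - (-8)*(1 + 2*(-8)) = 143*(-1/375) - (-8)*(1 - 16) = -143/375 - (-8)*(-15) = -143/375 - 1*120 = -143/375 - 120 = -45143/375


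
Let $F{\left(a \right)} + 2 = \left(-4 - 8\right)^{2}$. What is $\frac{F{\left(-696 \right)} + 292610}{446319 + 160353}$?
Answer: $\frac{2033}{4213} \approx 0.48255$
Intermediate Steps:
$F{\left(a \right)} = 142$ ($F{\left(a \right)} = -2 + \left(-4 - 8\right)^{2} = -2 + \left(-12\right)^{2} = -2 + 144 = 142$)
$\frac{F{\left(-696 \right)} + 292610}{446319 + 160353} = \frac{142 + 292610}{446319 + 160353} = \frac{292752}{606672} = 292752 \cdot \frac{1}{606672} = \frac{2033}{4213}$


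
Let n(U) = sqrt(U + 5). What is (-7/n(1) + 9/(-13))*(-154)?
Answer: 1386/13 + 539*sqrt(6)/3 ≈ 546.71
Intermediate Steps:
n(U) = sqrt(5 + U)
(-7/n(1) + 9/(-13))*(-154) = (-7/sqrt(5 + 1) + 9/(-13))*(-154) = (-7*sqrt(6)/6 + 9*(-1/13))*(-154) = (-7*sqrt(6)/6 - 9/13)*(-154) = (-9/13 - 7*sqrt(6)/6)*(-154) = 1386/13 + 539*sqrt(6)/3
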